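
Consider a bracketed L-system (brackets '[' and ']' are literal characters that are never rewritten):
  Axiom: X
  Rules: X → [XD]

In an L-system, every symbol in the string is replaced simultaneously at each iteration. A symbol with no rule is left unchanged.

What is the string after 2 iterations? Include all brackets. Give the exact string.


Answer: [[XD]D]

Derivation:
Step 0: X
Step 1: [XD]
Step 2: [[XD]D]


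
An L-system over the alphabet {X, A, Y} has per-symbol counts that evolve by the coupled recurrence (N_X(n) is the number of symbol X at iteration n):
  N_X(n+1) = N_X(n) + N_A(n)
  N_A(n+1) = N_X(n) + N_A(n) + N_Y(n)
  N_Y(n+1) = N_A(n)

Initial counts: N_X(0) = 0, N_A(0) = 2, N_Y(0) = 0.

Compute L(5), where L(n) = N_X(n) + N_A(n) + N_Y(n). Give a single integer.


Step 0: N_X=0, N_A=2, N_Y=0, L=2
Step 1: N_X=2, N_A=2, N_Y=2, L=6
Step 2: N_X=4, N_A=6, N_Y=2, L=12
Step 3: N_X=10, N_A=12, N_Y=6, L=28
Step 4: N_X=22, N_A=28, N_Y=12, L=62
Step 5: N_X=50, N_A=62, N_Y=28, L=140

Answer: 140


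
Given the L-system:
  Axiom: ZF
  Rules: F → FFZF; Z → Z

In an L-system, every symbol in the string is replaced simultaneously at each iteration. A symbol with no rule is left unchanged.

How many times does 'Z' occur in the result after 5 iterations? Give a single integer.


Step 0: ZF  (1 'Z')
Step 1: ZFFZF  (2 'Z')
Step 2: ZFFZFFFZFZFFZF  (5 'Z')
Step 3: ZFFZFFFZFZFFZFFFZFFFZFZFFZFZFFZFFFZFZFFZF  (14 'Z')
Step 4: ZFFZFFFZFZFFZFFFZFFFZFZFFZFZFFZFFFZFZFFZFFFZFFFZFZFFZFFFZFFFZFZFFZFZFFZFFFZFZFFZFZFFZFFFZFZFFZFFFZFFFZFZFFZFZFFZFFFZFZFFZF  (41 'Z')
Step 5: ZFFZFFFZFZFFZFFFZFFFZFZFFZFZFFZFFFZFZFFZFFFZFFFZFZFFZFFFZFFFZFZFFZFZFFZFFFZFZFFZFZFFZFFFZFZFFZFFFZFFFZFZFFZFZFFZFFFZFZFFZFFFZFFFZFZFFZFFFZFFFZFZFFZFZFFZFFFZFZFFZFFFZFFFZFZFFZFFFZFFFZFZFFZFZFFZFFFZFZFFZFZFFZFFFZFZFFZFFFZFFFZFZFFZFZFFZFFFZFZFFZFZFFZFFFZFZFFZFFFZFFFZFZFFZFZFFZFFFZFZFFZFFFZFFFZFZFFZFFFZFFFZFZFFZFZFFZFFFZFZFFZFZFFZFFFZFZFFZFFFZFFFZFZFFZFZFFZFFFZFZFFZF  (122 'Z')

Answer: 122


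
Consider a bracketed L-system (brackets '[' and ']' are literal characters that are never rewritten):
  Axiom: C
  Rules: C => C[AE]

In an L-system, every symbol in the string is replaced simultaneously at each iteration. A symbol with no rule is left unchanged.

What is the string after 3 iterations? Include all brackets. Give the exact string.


Answer: C[AE][AE][AE]

Derivation:
Step 0: C
Step 1: C[AE]
Step 2: C[AE][AE]
Step 3: C[AE][AE][AE]


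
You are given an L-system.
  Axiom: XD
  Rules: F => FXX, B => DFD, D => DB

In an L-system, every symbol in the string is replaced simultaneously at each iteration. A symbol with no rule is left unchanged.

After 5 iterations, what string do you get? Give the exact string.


Answer: XDBDFDDBFXXDBDBDFDFXXXXDBDFDDBDFDDBFXXDBFXXXXXXDBDFDDBFXXDB

Derivation:
Step 0: XD
Step 1: XDB
Step 2: XDBDFD
Step 3: XDBDFDDBFXXDB
Step 4: XDBDFDDBFXXDBDBDFDFXXXXDBDFD
Step 5: XDBDFDDBFXXDBDBDFDFXXXXDBDFDDBDFDDBFXXDBFXXXXXXDBDFDDBFXXDB


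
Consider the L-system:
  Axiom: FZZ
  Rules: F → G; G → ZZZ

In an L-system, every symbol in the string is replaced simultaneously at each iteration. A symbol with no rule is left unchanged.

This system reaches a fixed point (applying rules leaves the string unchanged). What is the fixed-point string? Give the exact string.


Step 0: FZZ
Step 1: GZZ
Step 2: ZZZZZ
Step 3: ZZZZZ  (unchanged — fixed point at step 2)

Answer: ZZZZZ


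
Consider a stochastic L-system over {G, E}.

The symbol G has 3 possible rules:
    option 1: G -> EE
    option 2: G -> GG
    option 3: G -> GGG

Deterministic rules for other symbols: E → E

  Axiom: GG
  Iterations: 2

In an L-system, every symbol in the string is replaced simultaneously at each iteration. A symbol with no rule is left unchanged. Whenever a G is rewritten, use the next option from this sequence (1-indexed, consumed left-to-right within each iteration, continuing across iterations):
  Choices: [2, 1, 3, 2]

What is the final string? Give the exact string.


Step 0: GG
Step 1: GGEE  (used choices [2, 1])
Step 2: GGGGGEE  (used choices [3, 2])

Answer: GGGGGEE


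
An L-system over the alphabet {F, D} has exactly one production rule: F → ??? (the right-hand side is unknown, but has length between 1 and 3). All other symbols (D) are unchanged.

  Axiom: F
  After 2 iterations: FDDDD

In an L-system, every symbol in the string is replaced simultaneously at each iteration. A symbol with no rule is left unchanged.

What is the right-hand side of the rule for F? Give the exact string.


Answer: FDD

Derivation:
Trying F → FDD:
  Step 0: F
  Step 1: FDD
  Step 2: FDDDD
Matches the given result.


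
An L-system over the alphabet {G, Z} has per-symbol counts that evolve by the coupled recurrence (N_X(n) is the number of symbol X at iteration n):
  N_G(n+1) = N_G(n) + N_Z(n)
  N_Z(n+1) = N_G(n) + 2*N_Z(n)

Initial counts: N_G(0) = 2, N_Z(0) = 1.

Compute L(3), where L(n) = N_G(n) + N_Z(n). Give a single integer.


Answer: 47

Derivation:
Step 0: N_G=2, N_Z=1, L=3
Step 1: N_G=3, N_Z=4, L=7
Step 2: N_G=7, N_Z=11, L=18
Step 3: N_G=18, N_Z=29, L=47


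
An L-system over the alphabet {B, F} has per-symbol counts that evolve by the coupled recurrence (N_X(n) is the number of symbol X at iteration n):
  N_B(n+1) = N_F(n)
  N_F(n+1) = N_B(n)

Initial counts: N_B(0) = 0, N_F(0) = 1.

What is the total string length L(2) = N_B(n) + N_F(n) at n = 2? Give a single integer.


Answer: 1

Derivation:
Step 0: N_B=0, N_F=1, L=1
Step 1: N_B=1, N_F=0, L=1
Step 2: N_B=0, N_F=1, L=1


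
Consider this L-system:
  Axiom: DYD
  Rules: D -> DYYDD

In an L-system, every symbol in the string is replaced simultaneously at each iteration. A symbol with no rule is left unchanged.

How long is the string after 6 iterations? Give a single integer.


Answer: 2915

Derivation:
Step 0: length = 3
Step 1: length = 11
Step 2: length = 35
Step 3: length = 107
Step 4: length = 323
Step 5: length = 971
Step 6: length = 2915


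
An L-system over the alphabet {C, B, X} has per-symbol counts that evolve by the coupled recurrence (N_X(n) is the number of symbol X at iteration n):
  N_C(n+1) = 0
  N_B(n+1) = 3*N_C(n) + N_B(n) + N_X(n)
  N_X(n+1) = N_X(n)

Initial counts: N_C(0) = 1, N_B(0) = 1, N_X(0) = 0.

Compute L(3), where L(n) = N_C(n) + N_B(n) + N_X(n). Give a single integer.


Step 0: N_C=1, N_B=1, N_X=0, L=2
Step 1: N_C=0, N_B=4, N_X=0, L=4
Step 2: N_C=0, N_B=4, N_X=0, L=4
Step 3: N_C=0, N_B=4, N_X=0, L=4

Answer: 4


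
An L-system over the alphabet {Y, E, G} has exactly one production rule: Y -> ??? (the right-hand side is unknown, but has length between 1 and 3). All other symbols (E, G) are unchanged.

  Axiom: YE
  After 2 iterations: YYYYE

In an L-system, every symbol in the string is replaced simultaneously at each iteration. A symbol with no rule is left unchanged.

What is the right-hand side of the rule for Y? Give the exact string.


Answer: YY

Derivation:
Trying Y -> YY:
  Step 0: YE
  Step 1: YYE
  Step 2: YYYYE
Matches the given result.


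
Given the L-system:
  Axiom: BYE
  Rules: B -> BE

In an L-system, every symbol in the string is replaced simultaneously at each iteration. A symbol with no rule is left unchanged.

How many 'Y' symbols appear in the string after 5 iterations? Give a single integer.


Answer: 1

Derivation:
Step 0: BYE  (1 'Y')
Step 1: BEYE  (1 'Y')
Step 2: BEEYE  (1 'Y')
Step 3: BEEEYE  (1 'Y')
Step 4: BEEEEYE  (1 'Y')
Step 5: BEEEEEYE  (1 'Y')


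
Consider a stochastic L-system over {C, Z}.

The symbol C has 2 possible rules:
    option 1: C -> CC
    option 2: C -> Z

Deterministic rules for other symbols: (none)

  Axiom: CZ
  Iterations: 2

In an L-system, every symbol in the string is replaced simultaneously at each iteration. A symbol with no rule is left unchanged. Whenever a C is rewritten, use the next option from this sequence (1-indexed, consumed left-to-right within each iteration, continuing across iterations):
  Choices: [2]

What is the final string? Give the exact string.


Answer: ZZ

Derivation:
Step 0: CZ
Step 1: ZZ  (used choices [2])
Step 2: ZZ  (used choices [])


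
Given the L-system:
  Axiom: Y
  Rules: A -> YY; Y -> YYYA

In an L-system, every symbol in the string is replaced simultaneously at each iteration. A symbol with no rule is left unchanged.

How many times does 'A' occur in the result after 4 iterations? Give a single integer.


Answer: 39

Derivation:
Step 0: Y  (0 'A')
Step 1: YYYA  (1 'A')
Step 2: YYYAYYYAYYYAYY  (3 'A')
Step 3: YYYAYYYAYYYAYYYYYAYYYAYYYAYYYYYAYYYAYYYAYYYYYAYYYA  (11 'A')
Step 4: YYYAYYYAYYYAYYYYYAYYYAYYYAYYYYYAYYYAYYYAYYYYYAYYYAYYYAYYYAYYYAYYYYYAYYYAYYYAYYYYYAYYYAYYYAYYYYYAYYYAYYYAYYYAYYYAYYYYYAYYYAYYYAYYYYYAYYYAYYYAYYYYYAYYYAYYYAYYYAYYYAYYYYYAYYYAYYYAYY  (39 'A')


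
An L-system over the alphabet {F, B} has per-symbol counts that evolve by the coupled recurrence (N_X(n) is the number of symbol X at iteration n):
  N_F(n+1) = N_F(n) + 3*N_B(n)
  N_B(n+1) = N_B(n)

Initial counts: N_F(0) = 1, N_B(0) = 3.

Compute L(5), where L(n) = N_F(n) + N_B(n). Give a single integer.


Step 0: N_F=1, N_B=3, L=4
Step 1: N_F=10, N_B=3, L=13
Step 2: N_F=19, N_B=3, L=22
Step 3: N_F=28, N_B=3, L=31
Step 4: N_F=37, N_B=3, L=40
Step 5: N_F=46, N_B=3, L=49

Answer: 49


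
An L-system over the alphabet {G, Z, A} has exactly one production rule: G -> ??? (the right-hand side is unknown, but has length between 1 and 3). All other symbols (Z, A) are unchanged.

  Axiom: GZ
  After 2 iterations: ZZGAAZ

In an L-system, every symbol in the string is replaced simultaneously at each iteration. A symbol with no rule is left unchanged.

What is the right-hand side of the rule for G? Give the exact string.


Answer: ZGA

Derivation:
Trying G -> ZGA:
  Step 0: GZ
  Step 1: ZGAZ
  Step 2: ZZGAAZ
Matches the given result.


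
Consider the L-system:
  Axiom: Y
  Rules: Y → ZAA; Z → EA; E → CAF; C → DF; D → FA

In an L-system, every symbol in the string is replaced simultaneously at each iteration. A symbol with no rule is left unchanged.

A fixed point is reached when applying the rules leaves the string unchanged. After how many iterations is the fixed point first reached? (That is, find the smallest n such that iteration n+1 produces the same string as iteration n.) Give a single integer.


Step 0: Y
Step 1: ZAA
Step 2: EAAA
Step 3: CAFAAA
Step 4: DFAFAAA
Step 5: FAFAFAAA
Step 6: FAFAFAAA  (unchanged — fixed point at step 5)

Answer: 5


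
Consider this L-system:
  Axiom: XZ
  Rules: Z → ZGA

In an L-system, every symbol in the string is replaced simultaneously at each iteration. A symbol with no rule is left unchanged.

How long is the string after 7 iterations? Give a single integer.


Step 0: length = 2
Step 1: length = 4
Step 2: length = 6
Step 3: length = 8
Step 4: length = 10
Step 5: length = 12
Step 6: length = 14
Step 7: length = 16

Answer: 16


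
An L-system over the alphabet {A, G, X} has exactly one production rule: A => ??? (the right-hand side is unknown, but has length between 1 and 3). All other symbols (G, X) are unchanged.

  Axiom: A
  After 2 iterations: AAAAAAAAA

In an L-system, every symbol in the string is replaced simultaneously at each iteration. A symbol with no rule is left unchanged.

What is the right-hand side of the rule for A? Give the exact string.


Answer: AAA

Derivation:
Trying A => AAA:
  Step 0: A
  Step 1: AAA
  Step 2: AAAAAAAAA
Matches the given result.


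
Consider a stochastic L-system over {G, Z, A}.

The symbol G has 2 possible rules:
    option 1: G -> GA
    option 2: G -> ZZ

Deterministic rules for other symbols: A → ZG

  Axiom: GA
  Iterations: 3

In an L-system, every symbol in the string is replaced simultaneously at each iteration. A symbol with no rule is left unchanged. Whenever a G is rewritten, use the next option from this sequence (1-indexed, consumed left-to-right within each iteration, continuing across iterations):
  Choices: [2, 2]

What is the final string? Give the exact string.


Step 0: GA
Step 1: ZZZG  (used choices [2])
Step 2: ZZZZZ  (used choices [2])
Step 3: ZZZZZ  (used choices [])

Answer: ZZZZZ


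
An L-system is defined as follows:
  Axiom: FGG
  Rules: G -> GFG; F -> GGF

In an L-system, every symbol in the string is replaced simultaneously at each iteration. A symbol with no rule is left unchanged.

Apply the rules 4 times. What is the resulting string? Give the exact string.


Answer: GFGGGFGFGGFGGFGGGFGFGGGFGFGGFGGGFGFGGFGGFGGGFGFGGGFGFGGFGGGFGFGGFGGGFGFGGFGGFGGGFGFGGGFGFGGFGGFGGGFGFGGGFGFGGFGGGFGFGGFGGGFGFGGFGGFGGGFGFGGGFGFGGFGGFGGGFGFGGGFGFGGFGGGFGFGGFGGFGGGFGFGGGFGFGGFGGGFGFGGFGGGFGFGGFGGFGGGFGFGGGFGFGGFGGFGGGFGFGGGFGFG

Derivation:
Step 0: FGG
Step 1: GGFGFGGFG
Step 2: GFGGFGGGFGFGGGFGFGGFGGGFGFG
Step 3: GFGGGFGFGGFGGGFGFGGFGGFGGGFGFGGGFGFGGFGGFGGGFGFGGGFGFGGFGGGFGFGGFGGFGGGFGFGGGFGFG
Step 4: GFGGGFGFGGFGGFGGGFGFGGGFGFGGFGGGFGFGGFGGFGGGFGFGGGFGFGGFGGGFGFGGFGGGFGFGGFGGFGGGFGFGGGFGFGGFGGFGGGFGFGGGFGFGGFGGGFGFGGFGGGFGFGGFGGFGGGFGFGGGFGFGGFGGFGGGFGFGGGFGFGGFGGGFGFGGFGGFGGGFGFGGGFGFGGFGGGFGFGGFGGGFGFGGFGGFGGGFGFGGGFGFGGFGGFGGGFGFGGGFGFG


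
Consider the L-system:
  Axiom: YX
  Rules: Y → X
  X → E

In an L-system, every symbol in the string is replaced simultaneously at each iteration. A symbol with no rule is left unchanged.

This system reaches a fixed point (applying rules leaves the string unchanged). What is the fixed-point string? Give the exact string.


Step 0: YX
Step 1: XE
Step 2: EE
Step 3: EE  (unchanged — fixed point at step 2)

Answer: EE


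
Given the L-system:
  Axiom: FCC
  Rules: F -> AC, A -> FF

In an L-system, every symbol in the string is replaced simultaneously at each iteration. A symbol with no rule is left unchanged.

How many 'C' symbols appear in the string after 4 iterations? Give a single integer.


Answer: 5

Derivation:
Step 0: FCC  (2 'C')
Step 1: ACCC  (3 'C')
Step 2: FFCCC  (3 'C')
Step 3: ACACCCC  (5 'C')
Step 4: FFCFFCCCC  (5 'C')


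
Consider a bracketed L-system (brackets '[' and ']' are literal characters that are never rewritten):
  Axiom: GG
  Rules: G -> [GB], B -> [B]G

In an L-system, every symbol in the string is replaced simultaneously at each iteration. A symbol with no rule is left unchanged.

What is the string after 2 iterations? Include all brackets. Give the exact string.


Answer: [[GB][B]G][[GB][B]G]

Derivation:
Step 0: GG
Step 1: [GB][GB]
Step 2: [[GB][B]G][[GB][B]G]


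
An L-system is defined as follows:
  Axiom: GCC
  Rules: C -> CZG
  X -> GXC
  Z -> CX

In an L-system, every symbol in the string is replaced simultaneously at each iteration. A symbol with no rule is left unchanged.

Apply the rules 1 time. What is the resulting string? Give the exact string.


Step 0: GCC
Step 1: GCZGCZG

Answer: GCZGCZG


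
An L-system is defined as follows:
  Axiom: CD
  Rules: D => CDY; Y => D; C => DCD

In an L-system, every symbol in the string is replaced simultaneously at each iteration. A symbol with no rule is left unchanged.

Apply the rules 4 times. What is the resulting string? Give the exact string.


Step 0: CD
Step 1: DCDCDY
Step 2: CDYDCDCDYDCDCDYD
Step 3: DCDCDYDCDYDCDCDYDCDCDYDCDYDCDCDYDCDCDYDCDY
Step 4: CDYDCDCDYDCDCDYDCDYDCDCDYDCDYDCDCDYDCDCDYDCDYDCDCDYDCDCDYDCDYDCDCDYDCDYDCDCDYDCDCDYDCDYDCDCDYDCDCDYDCDYDCDCDYD

Answer: CDYDCDCDYDCDCDYDCDYDCDCDYDCDYDCDCDYDCDCDYDCDYDCDCDYDCDCDYDCDYDCDCDYDCDYDCDCDYDCDCDYDCDYDCDCDYDCDCDYDCDYDCDCDYD


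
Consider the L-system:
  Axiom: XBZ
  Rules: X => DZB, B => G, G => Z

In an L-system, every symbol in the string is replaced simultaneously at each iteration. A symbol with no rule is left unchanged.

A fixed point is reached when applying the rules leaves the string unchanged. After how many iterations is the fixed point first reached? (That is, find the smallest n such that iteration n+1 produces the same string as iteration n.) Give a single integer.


Step 0: XBZ
Step 1: DZBGZ
Step 2: DZGZZ
Step 3: DZZZZ
Step 4: DZZZZ  (unchanged — fixed point at step 3)

Answer: 3


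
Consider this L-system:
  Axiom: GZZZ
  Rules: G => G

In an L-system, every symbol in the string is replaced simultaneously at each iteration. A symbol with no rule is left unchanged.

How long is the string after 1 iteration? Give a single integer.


Answer: 4

Derivation:
Step 0: length = 4
Step 1: length = 4


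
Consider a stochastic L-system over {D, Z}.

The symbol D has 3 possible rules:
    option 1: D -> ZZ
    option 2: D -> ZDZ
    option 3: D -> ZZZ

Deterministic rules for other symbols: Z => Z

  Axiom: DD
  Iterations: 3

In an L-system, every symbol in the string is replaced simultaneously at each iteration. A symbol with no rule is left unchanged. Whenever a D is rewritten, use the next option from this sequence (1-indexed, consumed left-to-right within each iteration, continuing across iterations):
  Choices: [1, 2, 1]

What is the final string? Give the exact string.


Step 0: DD
Step 1: ZZZDZ  (used choices [1, 2])
Step 2: ZZZZZZ  (used choices [1])
Step 3: ZZZZZZ  (used choices [])

Answer: ZZZZZZ


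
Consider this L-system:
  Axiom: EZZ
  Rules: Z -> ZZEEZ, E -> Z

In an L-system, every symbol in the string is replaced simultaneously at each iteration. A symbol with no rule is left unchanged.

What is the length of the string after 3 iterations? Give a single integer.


Answer: 139

Derivation:
Step 0: length = 3
Step 1: length = 11
Step 2: length = 39
Step 3: length = 139


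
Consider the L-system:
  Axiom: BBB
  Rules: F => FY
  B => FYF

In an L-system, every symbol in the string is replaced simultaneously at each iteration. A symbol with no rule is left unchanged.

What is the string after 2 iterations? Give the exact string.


Step 0: BBB
Step 1: FYFFYFFYF
Step 2: FYYFYFYYFYFYYFY

Answer: FYYFYFYYFYFYYFY


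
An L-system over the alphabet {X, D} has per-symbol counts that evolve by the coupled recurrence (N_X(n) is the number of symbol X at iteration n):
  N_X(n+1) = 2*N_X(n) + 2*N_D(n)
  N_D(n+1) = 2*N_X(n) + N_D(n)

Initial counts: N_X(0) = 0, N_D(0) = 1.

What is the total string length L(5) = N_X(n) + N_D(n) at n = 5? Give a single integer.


Answer: 495

Derivation:
Step 0: N_X=0, N_D=1, L=1
Step 1: N_X=2, N_D=1, L=3
Step 2: N_X=6, N_D=5, L=11
Step 3: N_X=22, N_D=17, L=39
Step 4: N_X=78, N_D=61, L=139
Step 5: N_X=278, N_D=217, L=495


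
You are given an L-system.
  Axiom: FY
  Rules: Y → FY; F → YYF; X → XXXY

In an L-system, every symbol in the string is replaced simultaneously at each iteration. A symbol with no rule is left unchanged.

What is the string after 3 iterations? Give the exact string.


Answer: YYFFYYYFFYFYFYYYFFYFYYYFYYFFY

Derivation:
Step 0: FY
Step 1: YYFFY
Step 2: FYFYYYFYYFFY
Step 3: YYFFYYYFFYFYFYYYFFYFYYYFYYFFY


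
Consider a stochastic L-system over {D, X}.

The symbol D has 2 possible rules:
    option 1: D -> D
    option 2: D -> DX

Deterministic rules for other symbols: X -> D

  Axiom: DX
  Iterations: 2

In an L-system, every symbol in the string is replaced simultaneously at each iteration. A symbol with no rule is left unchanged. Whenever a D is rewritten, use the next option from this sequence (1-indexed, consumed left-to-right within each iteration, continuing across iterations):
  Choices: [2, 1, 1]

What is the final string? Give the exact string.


Step 0: DX
Step 1: DXD  (used choices [2])
Step 2: DDD  (used choices [1, 1])

Answer: DDD


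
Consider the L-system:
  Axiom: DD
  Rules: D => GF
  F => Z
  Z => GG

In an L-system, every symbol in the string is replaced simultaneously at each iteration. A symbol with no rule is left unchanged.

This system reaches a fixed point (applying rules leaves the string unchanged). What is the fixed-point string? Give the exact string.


Step 0: DD
Step 1: GFGF
Step 2: GZGZ
Step 3: GGGGGG
Step 4: GGGGGG  (unchanged — fixed point at step 3)

Answer: GGGGGG


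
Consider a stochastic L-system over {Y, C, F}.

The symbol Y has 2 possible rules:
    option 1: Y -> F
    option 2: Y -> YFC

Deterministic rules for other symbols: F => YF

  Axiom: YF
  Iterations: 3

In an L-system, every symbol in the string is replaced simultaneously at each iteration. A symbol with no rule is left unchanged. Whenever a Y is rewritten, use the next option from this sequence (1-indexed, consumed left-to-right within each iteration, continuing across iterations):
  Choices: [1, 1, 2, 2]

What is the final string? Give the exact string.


Step 0: YF
Step 1: FYF  (used choices [1])
Step 2: YFFYF  (used choices [1])
Step 3: YFCYFYFYFCYF  (used choices [2, 2])

Answer: YFCYFYFYFCYF


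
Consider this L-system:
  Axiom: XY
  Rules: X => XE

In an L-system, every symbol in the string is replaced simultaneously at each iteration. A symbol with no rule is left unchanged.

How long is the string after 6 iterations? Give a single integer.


Step 0: length = 2
Step 1: length = 3
Step 2: length = 4
Step 3: length = 5
Step 4: length = 6
Step 5: length = 7
Step 6: length = 8

Answer: 8


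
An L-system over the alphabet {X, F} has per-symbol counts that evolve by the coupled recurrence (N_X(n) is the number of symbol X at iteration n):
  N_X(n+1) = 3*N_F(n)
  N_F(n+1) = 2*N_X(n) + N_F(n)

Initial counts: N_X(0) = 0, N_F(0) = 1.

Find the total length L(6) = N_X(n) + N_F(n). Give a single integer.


Step 0: N_X=0, N_F=1, L=1
Step 1: N_X=3, N_F=1, L=4
Step 2: N_X=3, N_F=7, L=10
Step 3: N_X=21, N_F=13, L=34
Step 4: N_X=39, N_F=55, L=94
Step 5: N_X=165, N_F=133, L=298
Step 6: N_X=399, N_F=463, L=862

Answer: 862


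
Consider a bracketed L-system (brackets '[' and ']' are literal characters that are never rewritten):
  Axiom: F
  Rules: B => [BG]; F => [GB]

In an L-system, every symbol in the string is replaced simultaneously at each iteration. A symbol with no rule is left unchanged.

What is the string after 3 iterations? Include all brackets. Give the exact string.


Step 0: F
Step 1: [GB]
Step 2: [G[BG]]
Step 3: [G[[BG]G]]

Answer: [G[[BG]G]]


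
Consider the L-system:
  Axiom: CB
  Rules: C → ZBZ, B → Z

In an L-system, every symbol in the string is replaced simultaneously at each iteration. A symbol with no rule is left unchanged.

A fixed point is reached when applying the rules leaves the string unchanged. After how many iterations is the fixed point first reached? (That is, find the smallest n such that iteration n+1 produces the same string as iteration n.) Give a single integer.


Step 0: CB
Step 1: ZBZZ
Step 2: ZZZZ
Step 3: ZZZZ  (unchanged — fixed point at step 2)

Answer: 2


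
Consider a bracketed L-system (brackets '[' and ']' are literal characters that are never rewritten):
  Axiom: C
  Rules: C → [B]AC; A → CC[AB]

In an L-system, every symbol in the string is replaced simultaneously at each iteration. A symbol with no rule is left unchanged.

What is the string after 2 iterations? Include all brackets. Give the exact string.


Step 0: C
Step 1: [B]AC
Step 2: [B]CC[AB][B]AC

Answer: [B]CC[AB][B]AC


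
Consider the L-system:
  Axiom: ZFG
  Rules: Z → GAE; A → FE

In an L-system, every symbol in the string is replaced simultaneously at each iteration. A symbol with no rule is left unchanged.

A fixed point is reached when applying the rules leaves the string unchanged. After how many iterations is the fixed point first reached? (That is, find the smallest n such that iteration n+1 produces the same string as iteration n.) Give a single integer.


Answer: 2

Derivation:
Step 0: ZFG
Step 1: GAEFG
Step 2: GFEEFG
Step 3: GFEEFG  (unchanged — fixed point at step 2)


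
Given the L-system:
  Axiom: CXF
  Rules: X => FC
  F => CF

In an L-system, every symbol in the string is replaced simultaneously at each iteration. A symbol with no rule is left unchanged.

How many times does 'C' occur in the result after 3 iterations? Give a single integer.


Step 0: CXF  (1 'C')
Step 1: CFCCF  (3 'C')
Step 2: CCFCCCF  (5 'C')
Step 3: CCCFCCCCF  (7 'C')

Answer: 7


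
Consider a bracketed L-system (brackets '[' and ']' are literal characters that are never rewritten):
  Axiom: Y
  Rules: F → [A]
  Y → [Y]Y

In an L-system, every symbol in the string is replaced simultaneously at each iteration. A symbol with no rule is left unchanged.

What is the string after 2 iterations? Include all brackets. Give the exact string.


Answer: [[Y]Y][Y]Y

Derivation:
Step 0: Y
Step 1: [Y]Y
Step 2: [[Y]Y][Y]Y


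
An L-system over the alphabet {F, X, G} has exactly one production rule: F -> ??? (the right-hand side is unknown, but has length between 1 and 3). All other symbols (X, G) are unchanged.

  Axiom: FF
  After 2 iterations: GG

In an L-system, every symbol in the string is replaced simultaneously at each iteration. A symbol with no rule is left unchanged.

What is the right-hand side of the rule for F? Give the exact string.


Trying F -> G:
  Step 0: FF
  Step 1: GG
  Step 2: GG
Matches the given result.

Answer: G


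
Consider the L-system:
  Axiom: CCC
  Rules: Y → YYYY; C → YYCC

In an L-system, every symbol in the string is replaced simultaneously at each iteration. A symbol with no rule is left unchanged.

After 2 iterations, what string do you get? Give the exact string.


Answer: YYYYYYYYYYCCYYCCYYYYYYYYYYCCYYCCYYYYYYYYYYCCYYCC

Derivation:
Step 0: CCC
Step 1: YYCCYYCCYYCC
Step 2: YYYYYYYYYYCCYYCCYYYYYYYYYYCCYYCCYYYYYYYYYYCCYYCC


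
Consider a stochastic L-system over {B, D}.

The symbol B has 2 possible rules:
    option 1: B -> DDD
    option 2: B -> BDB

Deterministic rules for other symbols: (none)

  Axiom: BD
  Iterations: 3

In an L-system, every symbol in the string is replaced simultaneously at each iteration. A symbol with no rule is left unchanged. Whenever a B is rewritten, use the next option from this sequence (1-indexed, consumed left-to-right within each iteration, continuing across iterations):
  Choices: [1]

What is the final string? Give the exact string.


Answer: DDDD

Derivation:
Step 0: BD
Step 1: DDDD  (used choices [1])
Step 2: DDDD  (used choices [])
Step 3: DDDD  (used choices [])


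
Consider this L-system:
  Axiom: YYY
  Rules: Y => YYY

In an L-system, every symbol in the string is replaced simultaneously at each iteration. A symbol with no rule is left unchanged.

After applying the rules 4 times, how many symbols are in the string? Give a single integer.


Step 0: length = 3
Step 1: length = 9
Step 2: length = 27
Step 3: length = 81
Step 4: length = 243

Answer: 243


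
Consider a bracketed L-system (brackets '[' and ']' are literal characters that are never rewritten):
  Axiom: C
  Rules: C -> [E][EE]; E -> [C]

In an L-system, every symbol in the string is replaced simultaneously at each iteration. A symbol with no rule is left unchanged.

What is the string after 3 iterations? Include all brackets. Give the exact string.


Answer: [[[E][EE]]][[[E][EE]][[E][EE]]]

Derivation:
Step 0: C
Step 1: [E][EE]
Step 2: [[C]][[C][C]]
Step 3: [[[E][EE]]][[[E][EE]][[E][EE]]]


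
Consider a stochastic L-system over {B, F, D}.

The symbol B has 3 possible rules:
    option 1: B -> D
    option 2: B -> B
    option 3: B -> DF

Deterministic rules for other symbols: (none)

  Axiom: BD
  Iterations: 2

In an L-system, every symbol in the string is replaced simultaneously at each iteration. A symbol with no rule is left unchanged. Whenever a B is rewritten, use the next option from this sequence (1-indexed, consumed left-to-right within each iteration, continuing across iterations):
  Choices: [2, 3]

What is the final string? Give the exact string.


Answer: DFD

Derivation:
Step 0: BD
Step 1: BD  (used choices [2])
Step 2: DFD  (used choices [3])


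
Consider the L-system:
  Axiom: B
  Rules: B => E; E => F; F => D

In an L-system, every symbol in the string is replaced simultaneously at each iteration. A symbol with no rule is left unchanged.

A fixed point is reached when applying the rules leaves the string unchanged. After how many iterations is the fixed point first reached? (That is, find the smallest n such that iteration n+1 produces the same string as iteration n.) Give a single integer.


Step 0: B
Step 1: E
Step 2: F
Step 3: D
Step 4: D  (unchanged — fixed point at step 3)

Answer: 3


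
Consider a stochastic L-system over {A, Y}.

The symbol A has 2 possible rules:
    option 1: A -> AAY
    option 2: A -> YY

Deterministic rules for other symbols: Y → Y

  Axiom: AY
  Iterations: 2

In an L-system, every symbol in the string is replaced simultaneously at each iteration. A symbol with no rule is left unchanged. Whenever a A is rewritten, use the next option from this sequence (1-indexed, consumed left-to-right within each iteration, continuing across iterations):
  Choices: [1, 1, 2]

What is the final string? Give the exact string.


Answer: AAYYYYY

Derivation:
Step 0: AY
Step 1: AAYY  (used choices [1])
Step 2: AAYYYYY  (used choices [1, 2])


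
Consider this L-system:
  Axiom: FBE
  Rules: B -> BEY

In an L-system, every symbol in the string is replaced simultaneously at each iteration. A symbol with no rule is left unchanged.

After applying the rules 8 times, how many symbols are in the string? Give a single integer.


Answer: 19

Derivation:
Step 0: length = 3
Step 1: length = 5
Step 2: length = 7
Step 3: length = 9
Step 4: length = 11
Step 5: length = 13
Step 6: length = 15
Step 7: length = 17
Step 8: length = 19


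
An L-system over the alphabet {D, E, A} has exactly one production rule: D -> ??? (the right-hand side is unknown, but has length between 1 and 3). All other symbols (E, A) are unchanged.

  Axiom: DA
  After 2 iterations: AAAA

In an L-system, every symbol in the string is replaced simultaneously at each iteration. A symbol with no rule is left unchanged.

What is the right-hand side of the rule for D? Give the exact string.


Trying D -> AAA:
  Step 0: DA
  Step 1: AAAA
  Step 2: AAAA
Matches the given result.

Answer: AAA


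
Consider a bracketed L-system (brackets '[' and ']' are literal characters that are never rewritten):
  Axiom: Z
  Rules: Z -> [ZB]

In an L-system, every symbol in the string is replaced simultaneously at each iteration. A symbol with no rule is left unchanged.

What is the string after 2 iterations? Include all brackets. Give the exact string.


Step 0: Z
Step 1: [ZB]
Step 2: [[ZB]B]

Answer: [[ZB]B]


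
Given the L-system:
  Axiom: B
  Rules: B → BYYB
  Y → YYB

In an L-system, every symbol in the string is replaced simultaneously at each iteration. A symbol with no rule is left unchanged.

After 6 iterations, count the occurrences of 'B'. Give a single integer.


Answer: 792

Derivation:
Final string: BYYBYYBYYBBYYBYYBYYBBYYBYYBYYBBYYBBYYBYYBYYBBYYBYYBYYBBYYBYYBYYBBYYBBYYBYYBYYBBYYBYYBYYBBYYBYYBYYBBYYBBYYBYYBYYBBYYBBYYBYYBYYBBYYBYYBYYBBYYBYYBYYBBYYBBYYBYYBYYBBYYBYYBYYBBYYBYYBYYBBYYBBYYBYYBYYBBYYBYYBYYBBYYBYYBYYBBYYBBYYBYYBYYBBYYBBYYBYYBYYBBYYBYYBYYBBYYBYYBYYBBYYBBYYBYYBYYBBYYBYYBYYBBYYBYYBYYBBYYBBYYBYYBYYBBYYBYYBYYBBYYBYYBYYBBYYBBYYBYYBYYBBYYBBYYBYYBYYBBYYBYYBYYBBYYBYYBYYBBYYBBYYBYYBYYBBYYBBYYBYYBYYBBYYBYYBYYBBYYBYYBYYBBYYBBYYBYYBYYBBYYBYYBYYBBYYBYYBYYBBYYBBYYBYYBYYBBYYBYYBYYBBYYBYYBYYBBYYBBYYBYYBYYBBYYBBYYBYYBYYBBYYBYYBYYBBYYBYYBYYBBYYBBYYBYYBYYBBYYBYYBYYBBYYBYYBYYBBYYBBYYBYYBYYBBYYBYYBYYBBYYBYYBYYBBYYBBYYBYYBYYBBYYBBYYBYYBYYBBYYBYYBYYBBYYBYYBYYBBYYBBYYBYYBYYBBYYBYYBYYBBYYBYYBYYBBYYBBYYBYYBYYBBYYBYYBYYBBYYBYYBYYBBYYBBYYBYYBYYBBYYBBYYBYYBYYBBYYBYYBYYBBYYBYYBYYBBYYBBYYBYYBYYBBYYBBYYBYYBYYBBYYBYYBYYBBYYBYYBYYBBYYBBYYBYYBYYBBYYBYYBYYBBYYBYYBYYBBYYBBYYBYYBYYBBYYBYYBYYBBYYBYYBYYBBYYBBYYBYYBYYBBYYBBYYBYYBYYBBYYBYYBYYBBYYBYYBYYBBYYBBYYBYYBYYBBYYBYYBYYBBYYBYYBYYBBYYBBYYBYYBYYBBYYBYYBYYBBYYBYYBYYBBYYBBYYBYYBYYBBYYBBYYBYYBYYBBYYBYYBYYBBYYBYYBYYBBYYBBYYBYYBYYBBYYBYYBYYBBYYBYYBYYBBYYBBYYBYYBYYBBYYBYYBYYBBYYBYYBYYBBYYBBYYBYYBYYBBYYBBYYBYYBYYBBYYBYYBYYBBYYBYYBYYBBYYBBYYBYYBYYBBYYBBYYBYYBYYBBYYBYYBYYBBYYBYYBYYBBYYBBYYBYYBYYBBYYBYYBYYBBYYBYYBYYBBYYBBYYBYYBYYBBYYBYYBYYBBYYBYYBYYBBYYBBYYBYYBYYBBYYBBYYBYYBYYBBYYBYYBYYBBYYBYYBYYBBYYBBYYBYYBYYBBYYBBYYBYYBYYBBYYBYYBYYBBYYBYYBYYBBYYBBYYBYYBYYBBYYBYYBYYBBYYBYYBYYBBYYBBYYBYYBYYBBYYBYYBYYBBYYBYYBYYBBYYBBYYBYYBYYBBYYBBYYBYYBYYBBYYBYYBYYBBYYBYYBYYBBYYBBYYBYYBYYBBYYBYYBYYBBYYBYYBYYBBYYBBYYBYYBYYBBYYBYYBYYBBYYBYYBYYBBYYBBYYBYYBYYBBYYBBYYBYYBYYBBYYBYYBYYBBYYBYYBYYBBYYBBYYBYYBYYBBYYBYYBYYBBYYBYYBYYBBYYBBYYBYYBYYBBYYBYYBYYBBYYBYYBYYBBYYBBYYBYYBYYBBYYBBYYBYYBYYBBYYBYYBYYBBYYBYYBYYBBYYBBYYBYYBYYBBYYBBYYBYYBYYBBYYBYYBYYBBYYBYYBYYBBYYBBYYBYYBYYBBYYBYYBYYBBYYBYYBYYBBYYBBYYBYYBYYBBYYBYYBYYBBYYBYYBYYBBYYBBYYBYYBYYBBYYBBYYBYYBYYBBYYBYYBYYBBYYBYYBYYBBYYBBYYBYYBYYBBYYB
Count of 'B': 792


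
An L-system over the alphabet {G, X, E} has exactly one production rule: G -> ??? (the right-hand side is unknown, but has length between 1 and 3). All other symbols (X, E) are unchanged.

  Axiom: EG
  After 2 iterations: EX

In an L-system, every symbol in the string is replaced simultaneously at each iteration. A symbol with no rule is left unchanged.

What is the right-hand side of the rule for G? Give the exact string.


Trying G -> X:
  Step 0: EG
  Step 1: EX
  Step 2: EX
Matches the given result.

Answer: X


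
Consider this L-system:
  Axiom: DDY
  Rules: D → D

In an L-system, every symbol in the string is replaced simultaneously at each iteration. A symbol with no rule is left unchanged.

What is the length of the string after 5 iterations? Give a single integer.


Answer: 3

Derivation:
Step 0: length = 3
Step 1: length = 3
Step 2: length = 3
Step 3: length = 3
Step 4: length = 3
Step 5: length = 3


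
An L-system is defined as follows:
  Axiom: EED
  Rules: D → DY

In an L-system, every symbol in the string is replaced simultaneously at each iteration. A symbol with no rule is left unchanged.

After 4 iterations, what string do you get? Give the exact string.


Step 0: EED
Step 1: EEDY
Step 2: EEDYY
Step 3: EEDYYY
Step 4: EEDYYYY

Answer: EEDYYYY


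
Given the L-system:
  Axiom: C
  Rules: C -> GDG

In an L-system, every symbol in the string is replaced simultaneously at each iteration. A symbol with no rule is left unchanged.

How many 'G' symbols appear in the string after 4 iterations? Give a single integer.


Step 0: C  (0 'G')
Step 1: GDG  (2 'G')
Step 2: GDG  (2 'G')
Step 3: GDG  (2 'G')
Step 4: GDG  (2 'G')

Answer: 2


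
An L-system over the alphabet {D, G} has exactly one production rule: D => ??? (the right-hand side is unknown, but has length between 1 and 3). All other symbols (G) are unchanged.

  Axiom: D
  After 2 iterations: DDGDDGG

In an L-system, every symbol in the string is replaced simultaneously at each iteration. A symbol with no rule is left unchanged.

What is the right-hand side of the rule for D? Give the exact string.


Trying D => DDG:
  Step 0: D
  Step 1: DDG
  Step 2: DDGDDGG
Matches the given result.

Answer: DDG


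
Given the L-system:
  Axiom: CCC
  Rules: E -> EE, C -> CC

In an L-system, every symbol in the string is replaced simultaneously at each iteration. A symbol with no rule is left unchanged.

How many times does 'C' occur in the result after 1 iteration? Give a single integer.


Step 0: CCC  (3 'C')
Step 1: CCCCCC  (6 'C')

Answer: 6


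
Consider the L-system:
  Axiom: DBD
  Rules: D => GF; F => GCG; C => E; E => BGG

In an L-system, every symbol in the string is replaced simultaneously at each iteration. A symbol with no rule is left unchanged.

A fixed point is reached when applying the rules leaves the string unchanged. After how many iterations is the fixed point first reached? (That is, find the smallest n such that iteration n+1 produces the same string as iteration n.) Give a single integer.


Answer: 4

Derivation:
Step 0: DBD
Step 1: GFBGF
Step 2: GGCGBGGCG
Step 3: GGEGBGGEG
Step 4: GGBGGGBGGBGGG
Step 5: GGBGGGBGGBGGG  (unchanged — fixed point at step 4)


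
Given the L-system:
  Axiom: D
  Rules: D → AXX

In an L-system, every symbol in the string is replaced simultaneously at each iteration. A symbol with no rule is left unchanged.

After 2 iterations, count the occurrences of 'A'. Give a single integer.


Answer: 1

Derivation:
Step 0: D  (0 'A')
Step 1: AXX  (1 'A')
Step 2: AXX  (1 'A')


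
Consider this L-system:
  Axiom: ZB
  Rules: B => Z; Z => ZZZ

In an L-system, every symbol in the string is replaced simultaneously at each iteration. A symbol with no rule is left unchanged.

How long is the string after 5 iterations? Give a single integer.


Answer: 324

Derivation:
Step 0: length = 2
Step 1: length = 4
Step 2: length = 12
Step 3: length = 36
Step 4: length = 108
Step 5: length = 324


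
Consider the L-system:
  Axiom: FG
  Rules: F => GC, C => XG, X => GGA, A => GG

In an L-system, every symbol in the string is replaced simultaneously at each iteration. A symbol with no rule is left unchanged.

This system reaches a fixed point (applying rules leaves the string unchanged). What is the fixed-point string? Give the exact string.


Answer: GGGGGGG

Derivation:
Step 0: FG
Step 1: GCG
Step 2: GXGG
Step 3: GGGAGG
Step 4: GGGGGGG
Step 5: GGGGGGG  (unchanged — fixed point at step 4)


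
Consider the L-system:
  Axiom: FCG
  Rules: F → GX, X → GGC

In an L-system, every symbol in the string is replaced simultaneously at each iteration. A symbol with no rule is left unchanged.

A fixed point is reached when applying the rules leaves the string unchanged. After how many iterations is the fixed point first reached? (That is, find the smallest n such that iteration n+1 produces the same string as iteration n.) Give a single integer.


Step 0: FCG
Step 1: GXCG
Step 2: GGGCCG
Step 3: GGGCCG  (unchanged — fixed point at step 2)

Answer: 2


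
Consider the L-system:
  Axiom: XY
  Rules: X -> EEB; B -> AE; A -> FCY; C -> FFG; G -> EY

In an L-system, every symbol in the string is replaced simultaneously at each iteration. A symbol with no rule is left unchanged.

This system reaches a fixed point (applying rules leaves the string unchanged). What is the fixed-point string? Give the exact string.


Step 0: XY
Step 1: EEBY
Step 2: EEAEY
Step 3: EEFCYEY
Step 4: EEFFFGYEY
Step 5: EEFFFEYYEY
Step 6: EEFFFEYYEY  (unchanged — fixed point at step 5)

Answer: EEFFFEYYEY


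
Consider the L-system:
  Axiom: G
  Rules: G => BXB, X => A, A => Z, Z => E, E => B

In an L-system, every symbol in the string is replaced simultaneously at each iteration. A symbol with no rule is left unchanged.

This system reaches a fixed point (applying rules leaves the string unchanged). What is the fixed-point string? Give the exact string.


Step 0: G
Step 1: BXB
Step 2: BAB
Step 3: BZB
Step 4: BEB
Step 5: BBB
Step 6: BBB  (unchanged — fixed point at step 5)

Answer: BBB


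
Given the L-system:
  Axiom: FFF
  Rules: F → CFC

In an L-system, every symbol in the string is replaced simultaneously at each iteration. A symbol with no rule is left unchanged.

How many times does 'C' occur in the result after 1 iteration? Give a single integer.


Step 0: FFF  (0 'C')
Step 1: CFCCFCCFC  (6 'C')

Answer: 6


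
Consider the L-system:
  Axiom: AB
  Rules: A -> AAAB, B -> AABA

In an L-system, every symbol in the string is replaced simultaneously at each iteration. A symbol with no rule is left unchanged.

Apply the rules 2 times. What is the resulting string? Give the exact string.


Answer: AAABAAABAAABAABAAAABAAABAABAAAAB

Derivation:
Step 0: AB
Step 1: AAABAABA
Step 2: AAABAAABAAABAABAAAABAAABAABAAAAB


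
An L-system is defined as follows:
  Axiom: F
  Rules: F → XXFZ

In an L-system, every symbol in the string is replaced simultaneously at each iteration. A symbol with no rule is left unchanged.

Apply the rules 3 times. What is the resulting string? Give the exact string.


Step 0: F
Step 1: XXFZ
Step 2: XXXXFZZ
Step 3: XXXXXXFZZZ

Answer: XXXXXXFZZZ


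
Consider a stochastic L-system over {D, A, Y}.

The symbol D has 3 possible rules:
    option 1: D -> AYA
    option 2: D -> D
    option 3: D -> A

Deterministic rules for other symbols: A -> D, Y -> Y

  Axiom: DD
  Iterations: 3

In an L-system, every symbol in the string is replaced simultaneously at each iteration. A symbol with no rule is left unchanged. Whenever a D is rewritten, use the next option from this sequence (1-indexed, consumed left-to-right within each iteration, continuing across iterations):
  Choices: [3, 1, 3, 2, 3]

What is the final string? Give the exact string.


Step 0: DD
Step 1: AAYA  (used choices [3, 1])
Step 2: DDYD  (used choices [])
Step 3: ADYA  (used choices [3, 2, 3])

Answer: ADYA
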